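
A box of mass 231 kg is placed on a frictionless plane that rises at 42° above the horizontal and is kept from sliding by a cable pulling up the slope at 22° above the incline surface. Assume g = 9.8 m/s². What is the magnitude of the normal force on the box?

N ≈ 1070 N

Take axes along and perpendicular to the incline. Weight components: W sin 42° = 1515 N down-slope, W cos 42° = 1682 N into the surface.
Along incline: T cos 22° = W sin 42° → T = 1634 N.
Perpendicular: N = W cos 42° − T sin 22° = 1070 N.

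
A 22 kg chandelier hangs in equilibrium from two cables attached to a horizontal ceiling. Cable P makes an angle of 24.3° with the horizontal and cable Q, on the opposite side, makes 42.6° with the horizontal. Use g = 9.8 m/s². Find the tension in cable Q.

T_Q ≈ 214 N

Weight W = 22 × 9.8 = 215.6 N acts straight down.
Horizontal: T_P cos 24.3° = T_Q cos 42.6°  →  T_P = 0.8077 T_Q.
Vertical: T_P sin 24.3° + T_Q sin 42.6° = 215.6.
Substituting the horizontal relation into the vertical equation gives 1.009 T_Q = 215.6, so T_Q = 213.6 N.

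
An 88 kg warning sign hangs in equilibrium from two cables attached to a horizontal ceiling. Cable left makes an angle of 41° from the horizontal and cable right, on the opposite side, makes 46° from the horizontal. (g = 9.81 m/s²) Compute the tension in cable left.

T_left ≈ 601 N

Weight W = 88 × 9.81 = 863.3 N acts straight down.
Horizontal: T_left cos 41° = T_right cos 46°  →  T_right = 1.086 T_left.
Vertical: T_left sin 41° + T_right sin 46° = 863.3.
Substituting the horizontal relation into the vertical equation gives 1.438 T_left = 863.3, so T_left = 600.5 N.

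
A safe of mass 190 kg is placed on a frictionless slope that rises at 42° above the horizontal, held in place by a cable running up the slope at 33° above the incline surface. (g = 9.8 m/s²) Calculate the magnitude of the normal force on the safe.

N ≈ 575 N

Take axes along and perpendicular to the incline. Weight components: W sin 42° = 1246 N down-slope, W cos 42° = 1384 N into the surface.
Along incline: T cos 33° = W sin 42° → T = 1486 N.
Perpendicular: N = W cos 42° − T sin 33° = 574.6 N.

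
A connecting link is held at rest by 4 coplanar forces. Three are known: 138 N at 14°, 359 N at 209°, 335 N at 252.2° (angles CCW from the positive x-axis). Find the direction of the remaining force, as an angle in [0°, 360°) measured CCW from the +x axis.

Sum the known components: ΣF_x = -282.5 N, ΣF_y = -459.6 N.
For equilibrium the remaining force must supply (−ΣF_x, −ΣF_y) = (282.5, 459.6) N.
Magnitude = √((282.5)² + (459.6)²) = 539.5 N; direction = atan2(459.6, 282.5) = 58.4°.

θ ≈ 58.4°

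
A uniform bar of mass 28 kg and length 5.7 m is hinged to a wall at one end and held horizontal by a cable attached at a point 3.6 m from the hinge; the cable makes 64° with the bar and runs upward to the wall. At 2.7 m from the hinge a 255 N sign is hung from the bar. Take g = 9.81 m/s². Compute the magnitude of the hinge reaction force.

|H| ≈ 233 N

Take torques about the hinge: T sin 64° · 3.6 = 28×9.81×2.85 + 255×2.7 = 1471.3 N·m.
So T = 1471.3 / (0.8988 × 3.6) = 454.73 N.
ΣF_x = 0: H_x = T cos 64° = 199.34 N.
ΣF_y = 0: H_y = (28×9.81 + 255) − T sin 64° = 529.68 − 408.71 = 120.97 N.
|H| = √(H_x² + H_y²) = √((199.34)² + (120.97)²) = 233.18 N.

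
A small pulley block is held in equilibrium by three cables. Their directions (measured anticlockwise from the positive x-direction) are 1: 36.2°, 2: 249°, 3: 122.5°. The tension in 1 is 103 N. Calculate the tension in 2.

T_2 ≈ 128 N

Resolve: ΣF_x = 103 cos 36.2° + T_2 cos 249° + T_3 cos 122.5° = 0.
        ΣF_y = 103 sin 36.2° + T_2 sin 249° + T_3 sin 122.5° = 0.
The known terms sum to (83.12, 60.83) N, so -0.3584 T_2 − 0.5373 T_3 = -83.12 and -0.9336 T_2 + 0.8434 T_3 = -60.83.
Solving simultaneously: T_2 = 127.9 N, T_3 = 69.41 N.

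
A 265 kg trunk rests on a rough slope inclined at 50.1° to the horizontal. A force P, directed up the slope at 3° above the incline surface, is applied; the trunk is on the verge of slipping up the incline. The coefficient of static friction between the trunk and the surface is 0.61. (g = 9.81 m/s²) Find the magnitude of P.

P ≈ 2920 N

On the verge of sliding up the incline, friction equals μN and acts down the slope.
Perpendicular: N + P sin 3° = W cos 50.1° = 1668 N.
Along incline: P cos 3° = W sin 50.1° + μN  with W sin 50.1° = 1994 N.
Solving the pair for P and N: P = 2922 N, N = 1515 N (and f = μN = 923.9 N).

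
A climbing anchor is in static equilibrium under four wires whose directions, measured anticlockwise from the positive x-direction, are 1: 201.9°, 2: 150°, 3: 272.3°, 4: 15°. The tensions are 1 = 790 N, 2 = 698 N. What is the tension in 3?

Resolve: ΣF_x = 790 cos 201.9° + 698 cos 150° + T_3 cos 272.3° + T_4 cos 15° = 0.
        ΣF_y = 790 sin 201.9° + 698 sin 150° + T_3 sin 272.3° + T_4 sin 15° = 0.
The known terms sum to (-1337, 54.34) N, so 0.0401 T_3 + 0.9659 T_4 = 1337 and -0.9992 T_3 + 0.2588 T_4 = -54.34.
Solving simultaneously: T_3 = 408.7 N, T_4 = 1368 N.

T_3 ≈ 409 N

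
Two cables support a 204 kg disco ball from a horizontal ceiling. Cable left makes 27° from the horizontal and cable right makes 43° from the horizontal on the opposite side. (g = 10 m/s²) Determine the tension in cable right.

T_right ≈ 1930 N

Weight W = 204 × 10 = 2040 N acts straight down.
Horizontal: T_left cos 27° = T_right cos 43°  →  T_left = 0.8208 T_right.
Vertical: T_left sin 27° + T_right sin 43° = 2040.
Substituting the horizontal relation into the vertical equation gives 1.055 T_right = 2040, so T_right = 1934 N.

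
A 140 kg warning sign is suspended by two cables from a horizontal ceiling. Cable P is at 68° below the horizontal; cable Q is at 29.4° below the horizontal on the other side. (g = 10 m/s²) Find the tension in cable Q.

T_Q ≈ 529 N

Weight W = 140 × 10 = 1400 N acts straight down.
Horizontal: T_P cos 68° = T_Q cos 29.4°  →  T_P = 2.326 T_Q.
Vertical: T_P sin 68° + T_Q sin 29.4° = 1400.
Substituting the horizontal relation into the vertical equation gives 2.647 T_Q = 1400, so T_Q = 528.9 N.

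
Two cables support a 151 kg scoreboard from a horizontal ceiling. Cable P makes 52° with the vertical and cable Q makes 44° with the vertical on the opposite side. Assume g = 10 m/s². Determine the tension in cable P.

Angles from the horizontal: cable P is 90° − 52° = 38°, cable Q is 90° − 44° = 46°.
Weight W = 151 × 10 = 1510 N acts straight down.
Horizontal: T_P cos 38° = T_Q cos 46°  →  T_Q = 1.134 T_P.
Vertical: T_P sin 38° + T_Q sin 46° = 1510.
Substituting the horizontal relation into the vertical equation gives 1.432 T_P = 1510, so T_P = 1055 N.

T_P ≈ 1050 N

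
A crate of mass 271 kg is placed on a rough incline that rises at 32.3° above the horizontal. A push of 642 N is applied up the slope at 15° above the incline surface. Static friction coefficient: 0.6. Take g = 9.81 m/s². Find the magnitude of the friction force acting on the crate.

f ≈ 800 N

Axes along / perpendicular to the incline. W sin 32.3° = 1421 N down-slope; W cos 32.3° = 2247 N into the surface.
Perpendicular: N = W cos 32.3° − P sin 15° = 2247 − 166.2 = 2081 N.
Along incline: P cos 15° + f = W sin 32.3° (friction acts up-slope) → f = 1421 − 620.1 = 800.5 N.
|f| = 800.5 N ≤ μN = 1249 N, so the crate is indeed static.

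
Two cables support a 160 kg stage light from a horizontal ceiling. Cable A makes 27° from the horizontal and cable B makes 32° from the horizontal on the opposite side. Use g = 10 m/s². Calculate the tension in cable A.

Weight W = 160 × 10 = 1600 N acts straight down.
Horizontal: T_A cos 27° = T_B cos 32°  →  T_B = 1.051 T_A.
Vertical: T_A sin 27° + T_B sin 32° = 1600.
Substituting the horizontal relation into the vertical equation gives 1.011 T_A = 1600, so T_A = 1583 N.

T_A ≈ 1580 N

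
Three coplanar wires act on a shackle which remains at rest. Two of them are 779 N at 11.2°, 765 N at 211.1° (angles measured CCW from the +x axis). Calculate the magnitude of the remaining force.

Sum the known components: ΣF_x = 109.1 N, ΣF_y = -243.8 N.
For equilibrium the remaining force must supply (−ΣF_x, −ΣF_y) = (-109.1, 243.8) N.
Magnitude = √((-109.1)² + (243.8)²) = 267.1 N; direction = atan2(243.8, -109.1) = 114.1°.

F ≈ 267 N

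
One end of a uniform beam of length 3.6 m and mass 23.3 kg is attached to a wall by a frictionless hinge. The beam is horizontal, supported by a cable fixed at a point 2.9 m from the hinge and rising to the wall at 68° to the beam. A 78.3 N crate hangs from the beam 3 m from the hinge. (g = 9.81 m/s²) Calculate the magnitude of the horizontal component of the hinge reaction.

Take torques about the hinge: T sin 68° · 2.9 = 23.3×9.81×1.8 + 78.3×3 = 646.33 N·m.
So T = 646.33 / (0.9272 × 2.9) = 240.38 N.
ΣF_x = 0: H_x = T cos 68° = 90.046 N.

H_x ≈ 90 N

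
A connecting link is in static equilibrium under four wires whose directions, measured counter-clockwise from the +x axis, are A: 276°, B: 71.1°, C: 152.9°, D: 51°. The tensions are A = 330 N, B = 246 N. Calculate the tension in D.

Resolve: ΣF_x = 330 cos 276° + 246 cos 71.1° + T_C cos 152.9° + T_D cos 51° = 0.
        ΣF_y = 330 sin 276° + 246 sin 71.1° + T_C sin 152.9° + T_D sin 51° = 0.
The known terms sum to (114.2, -95.46) N, so -0.8902 T_C + 0.6293 T_D = -114.2 and 0.4555 T_C + 0.7771 T_D = 95.46.
Solving simultaneously: T_C = 152.1 N, T_D = 33.69 N.

T_D ≈ 33.7 N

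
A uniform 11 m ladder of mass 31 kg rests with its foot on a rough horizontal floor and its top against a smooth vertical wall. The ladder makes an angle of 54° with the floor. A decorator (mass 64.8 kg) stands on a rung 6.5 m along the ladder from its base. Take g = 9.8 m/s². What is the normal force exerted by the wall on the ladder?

N_wall ≈ 383 N

Torques about the foot: N_wall · 11 sin 54° = 31×9.8×5.5 cos 54° + 64.8×9.8×6.5 cos 54° → N_wall = 383 N.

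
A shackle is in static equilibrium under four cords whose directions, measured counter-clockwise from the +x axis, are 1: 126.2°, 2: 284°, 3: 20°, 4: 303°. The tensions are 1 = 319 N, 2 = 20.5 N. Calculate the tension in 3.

T_3 ≈ 25.1 N

Resolve: ΣF_x = 319 cos 126.2° + 20.5 cos 284° + T_3 cos 20° + T_4 cos 303° = 0.
        ΣF_y = 319 sin 126.2° + 20.5 sin 284° + T_3 sin 20° + T_4 sin 303° = 0.
The known terms sum to (-183.4, 237.5) N, so 0.9397 T_3 + 0.5446 T_4 = 183.4 and 0.3420 T_3 − 0.8387 T_4 = -237.5.
Solving simultaneously: T_3 = 25.13 N, T_4 = 293.5 N.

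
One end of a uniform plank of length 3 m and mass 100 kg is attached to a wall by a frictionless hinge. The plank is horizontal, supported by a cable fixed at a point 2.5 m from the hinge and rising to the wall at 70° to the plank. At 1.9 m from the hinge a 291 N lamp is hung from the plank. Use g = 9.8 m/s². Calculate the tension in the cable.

Take torques about the hinge: T sin 70° · 2.5 = 100×9.8×1.5 + 291×1.9 = 2022.9 N·m.
So T = 2022.9 / (0.9397 × 2.5) = 861.09 N.

T ≈ 861 N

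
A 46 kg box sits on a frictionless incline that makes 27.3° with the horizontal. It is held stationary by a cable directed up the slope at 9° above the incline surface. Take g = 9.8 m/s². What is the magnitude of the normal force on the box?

N ≈ 368 N

Take axes along and perpendicular to the incline. Weight components: W sin 27.3° = 206.8 N down-slope, W cos 27.3° = 400.6 N into the surface.
Along incline: T cos 9° = W sin 27.3° → T = 209.3 N.
Perpendicular: N = W cos 27.3° − T sin 9° = 367.8 N.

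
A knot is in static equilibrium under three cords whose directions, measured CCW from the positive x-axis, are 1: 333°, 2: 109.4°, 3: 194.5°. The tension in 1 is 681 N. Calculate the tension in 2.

Resolve: ΣF_x = 681 cos 333° + T_2 cos 109.4° + T_3 cos 194.5° = 0.
        ΣF_y = 681 sin 333° + T_2 sin 109.4° + T_3 sin 194.5° = 0.
The known terms sum to (606.8, -309.2) N, so -0.3322 T_2 − 0.9681 T_3 = -606.8 and 0.9432 T_2 − 0.2504 T_3 = 309.2.
Solving simultaneously: T_2 = 452.9 N, T_3 = 471.4 N.

T_2 ≈ 453 N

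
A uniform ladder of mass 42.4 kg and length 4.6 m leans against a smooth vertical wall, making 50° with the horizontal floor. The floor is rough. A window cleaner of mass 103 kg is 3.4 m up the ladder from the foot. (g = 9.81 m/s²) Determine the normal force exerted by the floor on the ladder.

ΣF_y = 0: N_floor = 42.4×9.81 + 103×9.81 = 1426.4 N.

N_floor ≈ 1430 N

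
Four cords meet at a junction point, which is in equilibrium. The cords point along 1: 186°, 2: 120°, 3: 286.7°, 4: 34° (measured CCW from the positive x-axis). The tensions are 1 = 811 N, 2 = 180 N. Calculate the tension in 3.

Resolve: ΣF_x = 811 cos 186° + 180 cos 120° + T_3 cos 286.7° + T_4 cos 34° = 0.
        ΣF_y = 811 sin 186° + 180 sin 120° + T_3 sin 286.7° + T_4 sin 34° = 0.
The known terms sum to (-896.6, 71.11) N, so 0.2874 T_3 + 0.8290 T_4 = 896.6 and -0.9578 T_3 + 0.5592 T_4 = -71.11.
Solving simultaneously: T_3 = 586.9 N, T_4 = 878 N.

T_3 ≈ 587 N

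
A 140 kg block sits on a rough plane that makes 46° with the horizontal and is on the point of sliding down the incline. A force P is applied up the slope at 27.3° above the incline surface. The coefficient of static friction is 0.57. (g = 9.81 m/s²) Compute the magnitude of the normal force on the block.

On the verge of sliding down the incline, friction equals μN and acts up the slope.
Perpendicular: N + P sin 27.3° = W cos 46° = 954 N.
Along incline: P cos 27.3° + μN = W sin 46° with W sin 46° = 987.9 N.
Solving the pair for P and N: P = 708.1 N, N = 629.3 N (and f = μN = 358.7 N).

N ≈ 629 N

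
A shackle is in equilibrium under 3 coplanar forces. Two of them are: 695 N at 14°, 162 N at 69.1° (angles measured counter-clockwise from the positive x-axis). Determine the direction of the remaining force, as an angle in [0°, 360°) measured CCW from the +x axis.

θ ≈ 204°

Sum the known components: ΣF_x = 732.1 N, ΣF_y = 319.5 N.
For equilibrium the remaining force must supply (−ΣF_x, −ΣF_y) = (-732.1, -319.5) N.
Magnitude = √((-732.1)² + (-319.5)²) = 798.8 N; direction = atan2(-319.5, -732.1) = 203.6°.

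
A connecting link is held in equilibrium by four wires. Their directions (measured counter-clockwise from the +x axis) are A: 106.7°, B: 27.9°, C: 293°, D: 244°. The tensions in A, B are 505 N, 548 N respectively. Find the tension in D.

T_D ≈ 797 N

Resolve: ΣF_x = 505 cos 106.7° + 548 cos 27.9° + T_C cos 293° + T_D cos 244° = 0.
        ΣF_y = 505 sin 106.7° + 548 sin 27.9° + T_C sin 293° + T_D sin 244° = 0.
The known terms sum to (339.2, 740.1) N, so 0.3907 T_C − 0.4384 T_D = -339.2 and -0.9205 T_C − 0.8988 T_D = -740.1.
Solving simultaneously: T_C = 25.96 N, T_D = 796.9 N.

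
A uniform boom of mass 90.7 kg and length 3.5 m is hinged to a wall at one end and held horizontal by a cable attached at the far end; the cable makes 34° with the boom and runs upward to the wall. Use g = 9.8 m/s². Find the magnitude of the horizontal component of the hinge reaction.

H_x ≈ 659 N

Take torques about the hinge: T sin 34° · 3.5 = 90.7×9.8×1.75 = 1555.5 N·m.
So T = 1555.5 / (0.5592 × 3.5) = 794.77 N.
ΣF_x = 0: H_x = T cos 34° = 658.89 N.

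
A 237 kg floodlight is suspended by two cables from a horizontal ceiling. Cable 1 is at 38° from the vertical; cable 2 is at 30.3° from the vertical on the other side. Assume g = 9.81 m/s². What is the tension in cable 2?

Angles from the horizontal: cable 1 is 90° − 38° = 52°, cable 2 is 90° − 30.3° = 59.7°.
Weight W = 237 × 9.81 = 2325 N acts straight down.
Horizontal: T_1 cos 52° = T_2 cos 59.7°  →  T_1 = 0.8195 T_2.
Vertical: T_1 sin 52° + T_2 sin 59.7° = 2325.
Substituting the horizontal relation into the vertical equation gives 1.509 T_2 = 2325, so T_2 = 1541 N.

T_2 ≈ 1540 N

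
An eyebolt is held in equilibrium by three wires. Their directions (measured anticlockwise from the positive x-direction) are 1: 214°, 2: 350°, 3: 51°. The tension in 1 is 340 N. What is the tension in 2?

Resolve: ΣF_x = 340 cos 214° + T_2 cos 350° + T_3 cos 51° = 0.
        ΣF_y = 340 sin 214° + T_2 sin 350° + T_3 sin 51° = 0.
The known terms sum to (-281.9, -190.1) N, so 0.9848 T_2 + 0.6293 T_3 = 281.9 and -0.1736 T_2 + 0.7771 T_3 = 190.1.
Solving simultaneously: T_2 = 113.7 N, T_3 = 270 N.

T_2 ≈ 114 N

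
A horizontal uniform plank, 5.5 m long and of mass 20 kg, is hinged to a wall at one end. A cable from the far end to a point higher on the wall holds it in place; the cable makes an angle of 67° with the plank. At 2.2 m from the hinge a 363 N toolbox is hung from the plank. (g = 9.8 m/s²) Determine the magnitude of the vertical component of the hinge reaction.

|H_y| ≈ 316 N

Take torques about the hinge: T sin 67° · 5.5 = 20×9.8×2.75 + 363×2.2 = 1337.6 N·m.
So T = 1337.6 / (0.9205 × 5.5) = 264.2 N.
ΣF_y = 0: H_y = (20×9.8 + 363) − T sin 67° = 559 − 243.2 = 315.8 N.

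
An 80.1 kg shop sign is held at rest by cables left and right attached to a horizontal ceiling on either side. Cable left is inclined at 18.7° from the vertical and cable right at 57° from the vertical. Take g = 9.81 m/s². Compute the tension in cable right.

Angles from the horizontal: cable left is 90° − 18.7° = 71.3°, cable right is 90° − 57° = 33°.
Weight W = 80.1 × 9.81 = 785.8 N acts straight down.
Horizontal: T_left cos 71.3° = T_right cos 33°  →  T_left = 2.616 T_right.
Vertical: T_left sin 71.3° + T_right sin 33° = 785.8.
Substituting the horizontal relation into the vertical equation gives 3.022 T_right = 785.8, so T_right = 260 N.

T_right ≈ 260 N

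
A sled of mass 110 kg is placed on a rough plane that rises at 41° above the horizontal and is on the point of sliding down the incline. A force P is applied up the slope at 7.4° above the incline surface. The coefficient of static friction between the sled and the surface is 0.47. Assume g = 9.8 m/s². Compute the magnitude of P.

P ≈ 349 N

On the verge of sliding down the incline, friction equals μN and acts up the slope.
Perpendicular: N + P sin 7.4° = W cos 41° = 813.6 N.
Along incline: P cos 7.4° + μN = W sin 41° with W sin 41° = 707.2 N.
Solving the pair for P and N: P = 348.9 N, N = 768.6 N (and f = μN = 361.3 N).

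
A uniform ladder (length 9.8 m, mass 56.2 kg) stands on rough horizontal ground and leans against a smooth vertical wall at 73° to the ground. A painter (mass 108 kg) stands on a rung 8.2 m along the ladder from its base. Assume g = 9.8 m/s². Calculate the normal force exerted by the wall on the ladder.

N_wall ≈ 355 N

Torques about the foot: N_wall · 9.8 sin 73° = 56.2×9.8×4.9 cos 73° + 108×9.8×8.2 cos 73° → N_wall = 354.95 N.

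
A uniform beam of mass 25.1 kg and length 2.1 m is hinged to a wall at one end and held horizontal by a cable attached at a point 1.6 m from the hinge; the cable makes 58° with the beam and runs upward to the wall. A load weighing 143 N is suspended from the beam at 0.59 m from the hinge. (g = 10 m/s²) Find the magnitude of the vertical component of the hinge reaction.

Take torques about the hinge: T sin 58° · 1.6 = 25.1×10×1.05 + 143×0.59 = 347.92 N·m.
So T = 347.92 / (0.8480 × 1.6) = 256.41 N.
ΣF_y = 0: H_y = (25.1×10 + 143) − T sin 58° = 394 − 217.45 = 176.55 N.

|H_y| ≈ 177 N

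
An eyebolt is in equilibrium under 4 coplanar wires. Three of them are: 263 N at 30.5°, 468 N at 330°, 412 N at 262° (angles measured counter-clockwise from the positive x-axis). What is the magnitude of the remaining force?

Sum the known components: ΣF_x = 574.6 N, ΣF_y = -508.5 N.
For equilibrium the remaining force must supply (−ΣF_x, −ΣF_y) = (-574.6, 508.5) N.
Magnitude = √((-574.6)² + (508.5)²) = 767.3 N; direction = atan2(508.5, -574.6) = 138.5°.

F ≈ 767 N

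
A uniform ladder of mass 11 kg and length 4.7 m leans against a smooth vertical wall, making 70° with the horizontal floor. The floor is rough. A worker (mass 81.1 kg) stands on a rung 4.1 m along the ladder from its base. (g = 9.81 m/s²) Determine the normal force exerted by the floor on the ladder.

ΣF_y = 0: N_floor = 11×9.81 + 81.1×9.81 = 903.5 N.

N_floor ≈ 904 N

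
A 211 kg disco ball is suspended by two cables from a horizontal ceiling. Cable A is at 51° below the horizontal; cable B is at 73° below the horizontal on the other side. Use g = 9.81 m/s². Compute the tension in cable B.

Weight W = 211 × 9.81 = 2070 N acts straight down.
Horizontal: T_A cos 51° = T_B cos 73°  →  T_A = 0.4646 T_B.
Vertical: T_A sin 51° + T_B sin 73° = 2070.
Substituting the horizontal relation into the vertical equation gives 1.317 T_B = 2070, so T_B = 1571 N.

T_B ≈ 1570 N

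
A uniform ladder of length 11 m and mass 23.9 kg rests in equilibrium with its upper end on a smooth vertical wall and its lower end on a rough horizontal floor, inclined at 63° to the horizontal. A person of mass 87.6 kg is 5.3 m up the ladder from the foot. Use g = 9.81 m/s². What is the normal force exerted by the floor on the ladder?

ΣF_y = 0: N_floor = 23.9×9.81 + 87.6×9.81 = 1093.8 N.

N_floor ≈ 1090 N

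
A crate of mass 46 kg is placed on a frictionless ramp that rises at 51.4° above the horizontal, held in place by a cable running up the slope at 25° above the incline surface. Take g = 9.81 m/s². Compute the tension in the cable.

Take axes along and perpendicular to the incline. Weight components: W sin 51.4° = 352.7 N down-slope, W cos 51.4° = 281.5 N into the surface.
Along incline: T cos 25° = W sin 51.4° → T = 389.1 N.
Perpendicular: N = W cos 51.4° − T sin 25° = 117.1 N.

T ≈ 389 N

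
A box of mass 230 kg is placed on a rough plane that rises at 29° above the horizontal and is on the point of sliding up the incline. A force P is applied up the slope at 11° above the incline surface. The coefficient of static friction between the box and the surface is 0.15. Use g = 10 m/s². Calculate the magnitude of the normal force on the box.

On the verge of sliding up the incline, friction equals μN and acts down the slope.
Perpendicular: N + P sin 11° = W cos 29° = 2012 N.
Along incline: P cos 11° = W sin 29° + μN  with W sin 29° = 1115 N.
Solving the pair for P and N: P = 1402 N, N = 1744 N (and f = μN = 261.6 N).

N ≈ 1740 N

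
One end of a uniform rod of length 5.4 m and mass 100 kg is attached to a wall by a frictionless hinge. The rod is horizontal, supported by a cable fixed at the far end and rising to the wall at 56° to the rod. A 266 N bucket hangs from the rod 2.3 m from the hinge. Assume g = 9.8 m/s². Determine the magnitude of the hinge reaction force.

|H| ≈ 761 N

Take torques about the hinge: T sin 56° · 5.4 = 100×9.8×2.7 + 266×2.3 = 3257.8 N·m.
So T = 3257.8 / (0.8290 × 5.4) = 727.71 N.
ΣF_x = 0: H_x = T cos 56° = 406.93 N.
ΣF_y = 0: H_y = (100×9.8 + 266) − T sin 56° = 1246 − 603.3 = 642.7 N.
|H| = √(H_x² + H_y²) = √((406.93)² + (642.7)²) = 760.7 N.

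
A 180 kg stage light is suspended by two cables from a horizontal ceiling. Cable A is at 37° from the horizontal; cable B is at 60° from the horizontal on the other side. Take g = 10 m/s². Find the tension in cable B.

T_B ≈ 1450 N

Weight W = 180 × 10 = 1800 N acts straight down.
Horizontal: T_A cos 37° = T_B cos 60°  →  T_A = 0.6261 T_B.
Vertical: T_A sin 37° + T_B sin 60° = 1800.
Substituting the horizontal relation into the vertical equation gives 1.243 T_B = 1800, so T_B = 1448 N.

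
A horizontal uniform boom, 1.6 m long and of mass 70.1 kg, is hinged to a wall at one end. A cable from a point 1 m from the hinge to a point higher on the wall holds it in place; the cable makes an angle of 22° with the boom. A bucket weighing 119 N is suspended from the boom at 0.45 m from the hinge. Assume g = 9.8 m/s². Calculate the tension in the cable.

T ≈ 1610 N

Take torques about the hinge: T sin 22° · 1 = 70.1×9.8×0.8 + 119×0.45 = 603.13 N·m.
So T = 603.13 / (0.3746 × 1) = 1610 N.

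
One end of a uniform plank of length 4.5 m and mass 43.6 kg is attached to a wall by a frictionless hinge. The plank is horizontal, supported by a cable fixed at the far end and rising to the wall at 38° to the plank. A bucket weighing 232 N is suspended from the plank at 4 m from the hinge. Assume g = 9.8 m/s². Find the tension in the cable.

T ≈ 682 N

Take torques about the hinge: T sin 38° · 4.5 = 43.6×9.8×2.25 + 232×4 = 1889.4 N·m.
So T = 1889.4 / (0.6157 × 4.5) = 681.97 N.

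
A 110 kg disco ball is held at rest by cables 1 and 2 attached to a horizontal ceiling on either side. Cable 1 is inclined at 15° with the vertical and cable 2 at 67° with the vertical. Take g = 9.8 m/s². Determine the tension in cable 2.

T_2 ≈ 282 N

Angles from the horizontal: cable 1 is 90° − 15° = 75°, cable 2 is 90° − 67° = 23°.
Weight W = 110 × 9.8 = 1078 N acts straight down.
Horizontal: T_1 cos 75° = T_2 cos 23°  →  T_1 = 3.557 T_2.
Vertical: T_1 sin 75° + T_2 sin 23° = 1078.
Substituting the horizontal relation into the vertical equation gives 3.826 T_2 = 1078, so T_2 = 281.7 N.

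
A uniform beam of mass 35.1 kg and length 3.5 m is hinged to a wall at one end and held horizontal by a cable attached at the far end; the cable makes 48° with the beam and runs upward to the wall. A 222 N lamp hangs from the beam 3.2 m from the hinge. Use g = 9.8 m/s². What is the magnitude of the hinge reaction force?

Take torques about the hinge: T sin 48° · 3.5 = 35.1×9.8×1.75 + 222×3.2 = 1312.4 N·m.
So T = 1312.4 / (0.7431 × 3.5) = 504.56 N.
ΣF_x = 0: H_x = T cos 48° = 337.62 N.
ΣF_y = 0: H_y = (35.1×9.8 + 222) − T sin 48° = 565.98 − 374.96 = 191.02 N.
|H| = √(H_x² + H_y²) = √((337.62)² + (191.02)²) = 387.91 N.

|H| ≈ 388 N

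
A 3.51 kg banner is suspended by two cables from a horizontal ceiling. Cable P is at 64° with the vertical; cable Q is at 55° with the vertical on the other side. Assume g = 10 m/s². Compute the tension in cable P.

T_P ≈ 32.9 N

Angles from the horizontal: cable P is 90° − 64° = 26°, cable Q is 90° − 55° = 35°.
Weight W = 3.51 × 10 = 35.1 N acts straight down.
Horizontal: T_P cos 26° = T_Q cos 35°  →  T_Q = 1.097 T_P.
Vertical: T_P sin 26° + T_Q sin 35° = 35.1.
Substituting the horizontal relation into the vertical equation gives 1.068 T_P = 35.1, so T_P = 32.87 N.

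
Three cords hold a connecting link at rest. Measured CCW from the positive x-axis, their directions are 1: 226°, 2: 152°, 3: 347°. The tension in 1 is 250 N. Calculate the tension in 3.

T_3 ≈ 929 N

Resolve: ΣF_x = 250 cos 226° + T_2 cos 152° + T_3 cos 347° = 0.
        ΣF_y = 250 sin 226° + T_2 sin 152° + T_3 sin 347° = 0.
The known terms sum to (-173.7, -179.8) N, so -0.8829 T_2 + 0.9744 T_3 = 173.7 and 0.4695 T_2 − 0.2250 T_3 = 179.8.
Solving simultaneously: T_2 = 828 N, T_3 = 928.5 N.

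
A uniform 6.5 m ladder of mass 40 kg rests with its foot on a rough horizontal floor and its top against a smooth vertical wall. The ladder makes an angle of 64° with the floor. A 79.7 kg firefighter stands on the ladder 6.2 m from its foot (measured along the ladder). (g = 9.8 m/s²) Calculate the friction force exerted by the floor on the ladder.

Torques about the foot: N_wall · 6.5 sin 64° = 40×9.8×3.25 cos 64° + 79.7×9.8×6.2 cos 64° → N_wall = 458.96 N.
ΣF_x = 0: f_floor = N_wall = 458.96 N.

f ≈ 459 N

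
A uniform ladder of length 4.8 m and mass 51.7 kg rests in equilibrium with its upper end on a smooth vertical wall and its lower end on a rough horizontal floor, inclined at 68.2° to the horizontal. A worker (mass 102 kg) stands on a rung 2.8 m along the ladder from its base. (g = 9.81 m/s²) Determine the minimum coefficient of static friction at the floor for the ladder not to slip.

ΣF_y = 0: N_floor = 51.7×9.81 + 102×9.81 = 1507.8 N.
Torques about the foot: N_wall · 4.8 sin 68.2° = 51.7×9.81×2.4 cos 68.2° + 102×9.81×2.8 cos 68.2° → N_wall = 334.89 N.
ΣF_x = 0: f_floor = N_wall = 334.89 N.
μ_min = f_floor / N_floor = 334.89 / 1507.8 = 0.2221.

μ_min ≈ 0.222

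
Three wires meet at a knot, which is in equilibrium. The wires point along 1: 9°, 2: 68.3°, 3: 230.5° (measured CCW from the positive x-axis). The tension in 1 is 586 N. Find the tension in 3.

Resolve: ΣF_x = 586 cos 9° + T_2 cos 68.3° + T_3 cos 230.5° = 0.
        ΣF_y = 586 sin 9° + T_2 sin 68.3° + T_3 sin 230.5° = 0.
The known terms sum to (578.8, 91.67) N, so 0.3697 T_2 − 0.6361 T_3 = -578.8 and 0.9291 T_2 − 0.7716 T_3 = -91.67.
Solving simultaneously: T_2 = 1270 N, T_3 = 1648 N.

T_3 ≈ 1650 N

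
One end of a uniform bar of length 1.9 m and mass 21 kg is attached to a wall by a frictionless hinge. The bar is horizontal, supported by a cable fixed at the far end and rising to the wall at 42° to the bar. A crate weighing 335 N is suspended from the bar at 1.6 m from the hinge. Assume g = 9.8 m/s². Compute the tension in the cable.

T ≈ 575 N

Take torques about the hinge: T sin 42° · 1.9 = 21×9.8×0.95 + 335×1.6 = 731.51 N·m.
So T = 731.51 / (0.6691 × 1.9) = 575.38 N.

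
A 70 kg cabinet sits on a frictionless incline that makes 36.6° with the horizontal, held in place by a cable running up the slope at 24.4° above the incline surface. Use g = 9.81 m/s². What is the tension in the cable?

Take axes along and perpendicular to the incline. Weight components: W sin 36.6° = 409.4 N down-slope, W cos 36.6° = 551.3 N into the surface.
Along incline: T cos 24.4° = W sin 36.6° → T = 449.6 N.
Perpendicular: N = W cos 36.6° − T sin 24.4° = 365.6 N.

T ≈ 450 N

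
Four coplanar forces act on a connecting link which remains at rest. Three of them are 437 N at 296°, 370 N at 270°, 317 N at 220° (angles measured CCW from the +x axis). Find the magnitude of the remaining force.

F ≈ 968 N

Sum the known components: ΣF_x = -51.27 N, ΣF_y = -966.5 N.
For equilibrium the remaining force must supply (−ΣF_x, −ΣF_y) = (51.27, 966.5) N.
Magnitude = √((51.27)² + (966.5)²) = 967.9 N; direction = atan2(966.5, 51.27) = 87.0°.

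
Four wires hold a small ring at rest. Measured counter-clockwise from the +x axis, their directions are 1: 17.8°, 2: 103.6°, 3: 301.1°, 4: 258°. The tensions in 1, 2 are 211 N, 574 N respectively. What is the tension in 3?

T_3 ≈ 95 N

Resolve: ΣF_x = 211 cos 17.8° + 574 cos 103.6° + T_3 cos 301.1° + T_4 cos 258° = 0.
        ΣF_y = 211 sin 17.8° + 574 sin 103.6° + T_3 sin 301.1° + T_4 sin 258° = 0.
The known terms sum to (65.93, 622.4) N, so 0.5165 T_3 − 0.2079 T_4 = -65.93 and -0.8563 T_3 − 0.9781 T_4 = -622.4.
Solving simultaneously: T_3 = 95.01 N, T_4 = 553.1 N.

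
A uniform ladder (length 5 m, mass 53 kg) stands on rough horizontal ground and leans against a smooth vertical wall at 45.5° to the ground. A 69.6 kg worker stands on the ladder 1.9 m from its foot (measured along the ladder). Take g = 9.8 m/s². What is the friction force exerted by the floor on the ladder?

f ≈ 510 N

Torques about the foot: N_wall · 5 sin 45.5° = 53×9.8×2.5 cos 45.5° + 69.6×9.8×1.9 cos 45.5° → N_wall = 509.91 N.
ΣF_x = 0: f_floor = N_wall = 509.91 N.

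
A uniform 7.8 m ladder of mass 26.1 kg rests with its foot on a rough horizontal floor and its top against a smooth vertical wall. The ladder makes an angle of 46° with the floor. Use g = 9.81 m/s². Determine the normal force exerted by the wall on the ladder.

Torques about the foot: N_wall · 7.8 sin 46° = 26.1×9.81×3.9 cos 46° → N_wall = 123.63 N.

N_wall ≈ 124 N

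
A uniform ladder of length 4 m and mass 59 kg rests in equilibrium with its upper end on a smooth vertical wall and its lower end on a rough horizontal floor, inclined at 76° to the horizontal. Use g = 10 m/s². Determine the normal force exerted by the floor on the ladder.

N_floor ≈ 590 N

ΣF_y = 0: N_floor = 59×10 = 590 N.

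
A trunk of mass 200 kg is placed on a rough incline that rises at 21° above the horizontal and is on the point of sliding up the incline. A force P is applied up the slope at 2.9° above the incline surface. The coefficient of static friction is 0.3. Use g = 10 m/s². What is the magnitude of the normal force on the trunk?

On the verge of sliding up the incline, friction equals μN and acts down the slope.
Perpendicular: N + P sin 2.9° = W cos 21° = 1867 N.
Along incline: P cos 2.9° = W sin 21° + μN  with W sin 21° = 716.7 N.
Solving the pair for P and N: P = 1259 N, N = 1803 N (and f = μN = 541 N).

N ≈ 1800 N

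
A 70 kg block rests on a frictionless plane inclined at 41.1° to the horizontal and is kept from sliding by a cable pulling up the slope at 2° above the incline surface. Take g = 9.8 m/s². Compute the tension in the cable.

T ≈ 451 N

Take axes along and perpendicular to the incline. Weight components: W sin 41.1° = 451 N down-slope, W cos 41.1° = 516.9 N into the surface.
Along incline: T cos 2° = W sin 41.1° → T = 451.2 N.
Perpendicular: N = W cos 41.1° − T sin 2° = 501.2 N.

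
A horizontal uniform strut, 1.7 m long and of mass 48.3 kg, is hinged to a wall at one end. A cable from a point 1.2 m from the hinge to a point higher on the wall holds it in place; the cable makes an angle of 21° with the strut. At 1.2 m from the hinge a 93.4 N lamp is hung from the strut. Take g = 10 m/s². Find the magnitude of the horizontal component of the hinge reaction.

Take torques about the hinge: T sin 21° · 1.2 = 48.3×10×0.85 + 93.4×1.2 = 522.63 N·m.
So T = 522.63 / (0.3584 × 1.2) = 1215.3 N.
ΣF_x = 0: H_x = T cos 21° = 1134.6 N.

H_x ≈ 1130 N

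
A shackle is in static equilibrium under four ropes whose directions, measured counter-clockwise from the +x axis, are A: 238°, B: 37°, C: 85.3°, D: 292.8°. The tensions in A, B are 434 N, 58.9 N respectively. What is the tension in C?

T_C ≈ 644 N

Resolve: ΣF_x = 434 cos 238° + 58.9 cos 37° + T_C cos 85.3° + T_D cos 292.8° = 0.
        ΣF_y = 434 sin 238° + 58.9 sin 37° + T_C sin 85.3° + T_D sin 292.8° = 0.
The known terms sum to (-182.9, -332.6) N, so 0.0819 T_C + 0.3875 T_D = 182.9 and 0.9966 T_C − 0.9219 T_D = 332.6.
Solving simultaneously: T_C = 644.4 N, T_D = 335.8 N.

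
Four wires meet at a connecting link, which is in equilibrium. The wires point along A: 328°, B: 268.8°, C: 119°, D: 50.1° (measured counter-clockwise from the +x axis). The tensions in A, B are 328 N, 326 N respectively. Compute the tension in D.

T_D ≈ 5.32 N

Resolve: ΣF_x = 328 cos 328° + 326 cos 268.8° + T_C cos 119° + T_D cos 50.1° = 0.
        ΣF_y = 328 sin 328° + 326 sin 268.8° + T_C sin 119° + T_D sin 50.1° = 0.
The known terms sum to (271.3, -499.7) N, so -0.4848 T_C + 0.6414 T_D = -271.3 and 0.8746 T_C + 0.7672 T_D = 499.7.
Solving simultaneously: T_C = 566.7 N, T_D = 5.324 N.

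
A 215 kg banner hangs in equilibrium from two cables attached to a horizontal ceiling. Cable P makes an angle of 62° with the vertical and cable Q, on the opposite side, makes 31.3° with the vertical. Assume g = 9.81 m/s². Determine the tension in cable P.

T_P ≈ 1100 N

Angles from the horizontal: cable P is 90° − 62° = 28°, cable Q is 90° − 31.3° = 58.7°.
Weight W = 215 × 9.81 = 2109 N acts straight down.
Horizontal: T_P cos 28° = T_Q cos 58.7°  →  T_Q = 1.7 T_P.
Vertical: T_P sin 28° + T_Q sin 58.7° = 2109.
Substituting the horizontal relation into the vertical equation gives 1.922 T_P = 2109, so T_P = 1098 N.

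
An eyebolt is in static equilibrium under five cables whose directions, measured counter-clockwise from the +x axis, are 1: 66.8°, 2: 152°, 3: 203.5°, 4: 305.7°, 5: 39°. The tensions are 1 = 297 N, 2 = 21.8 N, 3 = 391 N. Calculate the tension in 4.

Resolve: ΣF_x = 297 cos 66.8° + 21.8 cos 152° + 391 cos 203.5° + T_4 cos 305.7° + T_5 cos 39° = 0.
        ΣF_y = 297 sin 66.8° + 21.8 sin 152° + 391 sin 203.5° + T_4 sin 305.7° + T_5 sin 39° = 0.
The known terms sum to (-260.8, 127.3) N, so 0.5835 T_4 + 0.7771 T_5 = 260.8 and -0.8121 T_4 + 0.6293 T_5 = -127.3.
Solving simultaneously: T_4 = 263.5 N, T_5 = 137.7 N.

T_4 ≈ 264 N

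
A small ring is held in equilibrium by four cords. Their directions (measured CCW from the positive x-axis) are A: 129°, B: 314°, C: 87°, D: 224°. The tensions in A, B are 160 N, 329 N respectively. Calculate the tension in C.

T_C ≈ 249 N

Resolve: ΣF_x = 160 cos 129° + 329 cos 314° + T_C cos 87° + T_D cos 224° = 0.
        ΣF_y = 160 sin 129° + 329 sin 314° + T_C sin 87° + T_D sin 224° = 0.
The known terms sum to (127.9, -112.3) N, so 0.0523 T_C − 0.7193 T_D = -127.9 and 0.9986 T_C − 0.6947 T_D = 112.3.
Solving simultaneously: T_C = 248.7 N, T_D = 195.8 N.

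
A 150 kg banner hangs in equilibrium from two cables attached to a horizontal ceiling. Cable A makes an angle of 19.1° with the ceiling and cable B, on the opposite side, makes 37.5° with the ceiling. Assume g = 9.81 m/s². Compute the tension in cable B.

Weight W = 150 × 9.81 = 1472 N acts straight down.
Horizontal: T_A cos 19.1° = T_B cos 37.5°  →  T_A = 0.8396 T_B.
Vertical: T_A sin 19.1° + T_B sin 37.5° = 1472.
Substituting the horizontal relation into the vertical equation gives 0.8835 T_B = 1472, so T_B = 1666 N.

T_B ≈ 1670 N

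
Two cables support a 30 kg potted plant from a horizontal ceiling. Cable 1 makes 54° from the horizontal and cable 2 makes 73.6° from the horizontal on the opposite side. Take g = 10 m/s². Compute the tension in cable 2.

T_2 ≈ 223 N

Weight W = 30 × 10 = 300 N acts straight down.
Horizontal: T_1 cos 54° = T_2 cos 73.6°  →  T_1 = 0.4803 T_2.
Vertical: T_1 sin 54° + T_2 sin 73.6° = 300.
Substituting the horizontal relation into the vertical equation gives 1.348 T_2 = 300, so T_2 = 222.6 N.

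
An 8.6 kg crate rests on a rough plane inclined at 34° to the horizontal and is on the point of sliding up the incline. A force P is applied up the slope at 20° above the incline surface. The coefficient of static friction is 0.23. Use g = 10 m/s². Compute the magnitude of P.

On the verge of sliding up the incline, friction equals μN and acts down the slope.
Perpendicular: N + P sin 20° = W cos 34° = 71.3 N.
Along incline: P cos 20° = W sin 34° + μN  with W sin 34° = 48.09 N.
Solving the pair for P and N: P = 63.33 N, N = 49.64 N (and f = μN = 11.42 N).

P ≈ 63.3 N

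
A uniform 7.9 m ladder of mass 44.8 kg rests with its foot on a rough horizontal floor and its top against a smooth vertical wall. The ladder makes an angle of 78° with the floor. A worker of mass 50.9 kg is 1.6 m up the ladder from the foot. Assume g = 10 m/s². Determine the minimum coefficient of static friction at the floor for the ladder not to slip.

μ_min ≈ 0.0726

ΣF_y = 0: N_floor = 44.8×10 + 50.9×10 = 957 N.
Torques about the foot: N_wall · 7.9 sin 78° = 44.8×10×3.95 cos 78° + 50.9×10×1.6 cos 78° → N_wall = 69.525 N.
ΣF_x = 0: f_floor = N_wall = 69.525 N.
μ_min = f_floor / N_floor = 69.525 / 957 = 0.07265.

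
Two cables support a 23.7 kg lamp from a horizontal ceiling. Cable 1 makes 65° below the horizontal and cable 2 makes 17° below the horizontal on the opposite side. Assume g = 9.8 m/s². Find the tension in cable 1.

Weight W = 23.7 × 9.8 = 232.3 N acts straight down.
Horizontal: T_1 cos 65° = T_2 cos 17°  →  T_2 = 0.4419 T_1.
Vertical: T_1 sin 65° + T_2 sin 17° = 232.3.
Substituting the horizontal relation into the vertical equation gives 1.036 T_1 = 232.3, so T_1 = 224.3 N.

T_1 ≈ 224 N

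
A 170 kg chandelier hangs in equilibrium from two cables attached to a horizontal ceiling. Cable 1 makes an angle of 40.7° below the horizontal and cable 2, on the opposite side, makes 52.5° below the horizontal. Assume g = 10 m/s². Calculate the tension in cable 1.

T_1 ≈ 1040 N

Weight W = 170 × 10 = 1700 N acts straight down.
Horizontal: T_1 cos 40.7° = T_2 cos 52.5°  →  T_2 = 1.245 T_1.
Vertical: T_1 sin 40.7° + T_2 sin 52.5° = 1700.
Substituting the horizontal relation into the vertical equation gives 1.64 T_1 = 1700, so T_1 = 1037 N.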